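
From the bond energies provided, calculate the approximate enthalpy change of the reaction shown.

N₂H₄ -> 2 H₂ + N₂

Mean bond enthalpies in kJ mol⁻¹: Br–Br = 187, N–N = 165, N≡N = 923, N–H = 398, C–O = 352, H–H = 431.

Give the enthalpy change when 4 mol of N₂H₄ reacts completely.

ΔH = −112 kJ

Bonds broken (reactants):
  N–H: 4 × 398 = 1592
  N–N: 1 × 165 = 165
  Σ(broken) = 1757 kJ
Bonds formed (products):
  H–H: 2 × 431 = 862
  N≡N: 1 × 923 = 923
  Σ(formed) = 1785 kJ
ΔH = Σ(broken) − Σ(formed) = 1757 − 1785 = −28 kJ
For 4× the reaction as written: 4 × (−28) = −112 kJ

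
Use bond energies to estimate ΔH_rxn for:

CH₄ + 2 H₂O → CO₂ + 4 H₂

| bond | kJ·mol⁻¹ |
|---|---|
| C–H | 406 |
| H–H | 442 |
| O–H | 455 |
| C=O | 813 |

Bonds broken (reactants):
  C–H: 4 × 406 = 1624
  O–H: 4 × 455 = 1820
  Σ(broken) = 3444 kJ
Bonds formed (products):
  C=O: 2 × 813 = 1626
  H–H: 4 × 442 = 1768
  Σ(formed) = 3394 kJ
ΔH = Σ(broken) − Σ(formed) = 3444 − 3394 = +50 kJ

ΔH ≈ +50 kJ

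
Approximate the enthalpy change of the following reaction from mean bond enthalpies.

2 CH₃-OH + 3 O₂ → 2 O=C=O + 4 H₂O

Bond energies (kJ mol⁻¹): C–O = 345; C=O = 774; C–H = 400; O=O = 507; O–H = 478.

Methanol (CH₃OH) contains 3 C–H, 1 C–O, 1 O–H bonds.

ΔH ≈ −1353 kJ

Bonds broken (reactants):
  C–H: 6 × 400 = 2400
  C–O: 2 × 345 = 690
  O–H: 2 × 478 = 956
  O=O: 3 × 507 = 1521
  Σ(broken) = 5567 kJ
Bonds formed (products):
  C=O: 4 × 774 = 3096
  O–H: 8 × 478 = 3824
  Σ(formed) = 6920 kJ
ΔH = Σ(broken) − Σ(formed) = 5567 − 6920 = −1353 kJ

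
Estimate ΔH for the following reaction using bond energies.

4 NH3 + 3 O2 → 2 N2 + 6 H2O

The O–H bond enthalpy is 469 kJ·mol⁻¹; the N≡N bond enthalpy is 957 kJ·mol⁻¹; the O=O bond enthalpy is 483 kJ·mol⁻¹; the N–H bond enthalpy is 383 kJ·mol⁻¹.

ΔH ≈ −1497 kJ

Bonds broken (reactants):
  N–H: 12 × 383 = 4596
  O=O: 3 × 483 = 1449
  Σ(broken) = 6045 kJ
Bonds formed (products):
  N≡N: 2 × 957 = 1914
  O–H: 12 × 469 = 5628
  Σ(formed) = 7542 kJ
ΔH = Σ(broken) − Σ(formed) = 6045 − 7542 = −1497 kJ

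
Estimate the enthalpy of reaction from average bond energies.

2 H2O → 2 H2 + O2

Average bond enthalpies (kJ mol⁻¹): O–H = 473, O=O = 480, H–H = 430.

ΔH ≈ +552 kJ

Bonds broken (reactants):
  O–H: 4 × 473 = 1892
  Σ(broken) = 1892 kJ
Bonds formed (products):
  H–H: 2 × 430 = 860
  O=O: 1 × 480 = 480
  Σ(formed) = 1340 kJ
ΔH = Σ(broken) − Σ(formed) = 1892 − 1340 = +552 kJ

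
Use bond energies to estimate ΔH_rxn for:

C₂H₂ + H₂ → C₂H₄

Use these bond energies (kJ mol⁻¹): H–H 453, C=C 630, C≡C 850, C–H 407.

ΔH ≈ −141 kJ

Bonds broken (reactants):
  C≡C: 1 × 850 = 850
  C–H: 2 × 407 = 814
  H–H: 1 × 453 = 453
  Σ(broken) = 2117 kJ
Bonds formed (products):
  C–H: 4 × 407 = 1628
  C=C: 1 × 630 = 630
  Σ(formed) = 2258 kJ
ΔH = Σ(broken) − Σ(formed) = 2117 − 2258 = −141 kJ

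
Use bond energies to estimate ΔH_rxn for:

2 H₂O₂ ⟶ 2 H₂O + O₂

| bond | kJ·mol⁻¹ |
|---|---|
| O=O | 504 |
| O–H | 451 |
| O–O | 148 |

Bonds broken (reactants):
  O–H: 4 × 451 = 1804
  O–O: 2 × 148 = 296
  Σ(broken) = 2100 kJ
Bonds formed (products):
  O–H: 4 × 451 = 1804
  O=O: 1 × 504 = 504
  Σ(formed) = 2308 kJ
ΔH = Σ(broken) − Σ(formed) = 2100 − 2308 = −208 kJ

ΔH ≈ −208 kJ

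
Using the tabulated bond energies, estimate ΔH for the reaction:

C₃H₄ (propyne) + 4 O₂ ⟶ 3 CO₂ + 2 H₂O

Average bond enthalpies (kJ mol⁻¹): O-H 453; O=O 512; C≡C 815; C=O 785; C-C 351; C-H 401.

ΔH ≈ −1704 kJ

Bonds broken (reactants):
  C≡C: 1 × 815 = 815
  C-C: 1 × 351 = 351
  C-H: 4 × 401 = 1604
  O=O: 4 × 512 = 2048
  Σ(broken) = 4818 kJ
Bonds formed (products):
  C=O: 6 × 785 = 4710
  O-H: 4 × 453 = 1812
  Σ(formed) = 6522 kJ
ΔH = Σ(broken) − Σ(formed) = 4818 − 6522 = −1704 kJ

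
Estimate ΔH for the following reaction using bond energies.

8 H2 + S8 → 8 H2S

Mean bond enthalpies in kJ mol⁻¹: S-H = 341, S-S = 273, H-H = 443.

Bonds broken (reactants):
  H-H: 8 × 443 = 3544
  S-S: 8 × 273 = 2184
  Σ(broken) = 5728 kJ
Bonds formed (products):
  S-H: 16 × 341 = 5456
  Σ(formed) = 5456 kJ
ΔH = Σ(broken) − Σ(formed) = 5728 − 5456 = +272 kJ

ΔH ≈ +272 kJ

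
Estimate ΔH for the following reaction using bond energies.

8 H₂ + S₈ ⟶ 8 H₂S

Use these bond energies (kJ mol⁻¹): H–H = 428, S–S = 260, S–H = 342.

Bonds broken (reactants):
  H–H: 8 × 428 = 3424
  S–S: 8 × 260 = 2080
  Σ(broken) = 5504 kJ
Bonds formed (products):
  S–H: 16 × 342 = 5472
  Σ(formed) = 5472 kJ
ΔH = Σ(broken) − Σ(formed) = 5504 − 5472 = +32 kJ

ΔH ≈ +32 kJ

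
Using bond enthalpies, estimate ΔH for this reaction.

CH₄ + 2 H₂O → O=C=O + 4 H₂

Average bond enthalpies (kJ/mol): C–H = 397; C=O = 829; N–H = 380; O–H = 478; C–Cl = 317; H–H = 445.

ΔH ≈ +62 kJ

Bonds broken (reactants):
  C–H: 4 × 397 = 1588
  O–H: 4 × 478 = 1912
  Σ(broken) = 3500 kJ
Bonds formed (products):
  C=O: 2 × 829 = 1658
  H–H: 4 × 445 = 1780
  Σ(formed) = 3438 kJ
ΔH = Σ(broken) − Σ(formed) = 3500 − 3438 = +62 kJ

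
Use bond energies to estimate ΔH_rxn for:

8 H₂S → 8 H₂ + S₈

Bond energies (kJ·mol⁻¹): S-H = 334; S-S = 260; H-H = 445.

ΔH ≈ −296 kJ

Bonds broken (reactants):
  S-H: 16 × 334 = 5344
  Σ(broken) = 5344 kJ
Bonds formed (products):
  H-H: 8 × 445 = 3560
  S-S: 8 × 260 = 2080
  Σ(formed) = 5640 kJ
ΔH = Σ(broken) − Σ(formed) = 5344 − 5640 = −296 kJ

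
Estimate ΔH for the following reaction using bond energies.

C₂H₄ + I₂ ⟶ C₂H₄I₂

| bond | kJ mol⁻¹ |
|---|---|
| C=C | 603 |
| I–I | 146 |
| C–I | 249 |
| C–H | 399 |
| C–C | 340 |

Bonds broken (reactants):
  C–H: 4 × 399 = 1596
  C=C: 1 × 603 = 603
  I–I: 1 × 146 = 146
  Σ(broken) = 2345 kJ
Bonds formed (products):
  C–C: 1 × 340 = 340
  C–H: 4 × 399 = 1596
  C–I: 2 × 249 = 498
  Σ(formed) = 2434 kJ
ΔH = Σ(broken) − Σ(formed) = 2345 − 2434 = −89 kJ

ΔH ≈ −89 kJ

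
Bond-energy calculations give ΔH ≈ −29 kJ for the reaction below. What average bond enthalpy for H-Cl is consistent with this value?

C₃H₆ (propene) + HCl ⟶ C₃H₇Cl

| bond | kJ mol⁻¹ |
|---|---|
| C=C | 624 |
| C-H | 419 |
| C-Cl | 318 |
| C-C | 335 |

D(H-Cl) ≈ 419 kJ/mol

Let D be the H-Cl bond energy.
Σ(broken) = 1×335 + 6×419 + 1×624 + 1×D = 3473 + D
Σ(formed) = 2×335 + 1×318 + 7×419 = 3921
ΔH = Σ(broken) − Σ(formed) = (3473 + D) − (3921) = −448 + D
Setting this equal to −29 kJ gives D = 419 kJ/mol.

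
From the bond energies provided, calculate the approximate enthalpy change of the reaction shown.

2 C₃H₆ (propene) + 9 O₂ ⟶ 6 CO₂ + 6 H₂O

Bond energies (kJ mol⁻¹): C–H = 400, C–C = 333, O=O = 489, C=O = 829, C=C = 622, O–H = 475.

ΔH ≈ −4537 kJ

Bonds broken (reactants):
  C–C: 2 × 333 = 666
  C–H: 12 × 400 = 4800
  C=C: 2 × 622 = 1244
  O=O: 9 × 489 = 4401
  Σ(broken) = 11111 kJ
Bonds formed (products):
  C=O: 12 × 829 = 9948
  O–H: 12 × 475 = 5700
  Σ(formed) = 15648 kJ
ΔH = Σ(broken) − Σ(formed) = 11111 − 15648 = −4537 kJ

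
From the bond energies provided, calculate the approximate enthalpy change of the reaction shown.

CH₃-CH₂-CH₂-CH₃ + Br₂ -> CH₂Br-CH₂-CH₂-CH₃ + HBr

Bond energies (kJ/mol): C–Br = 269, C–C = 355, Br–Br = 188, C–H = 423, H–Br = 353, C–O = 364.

ΔH ≈ −11 kJ

Bonds broken (reactants):
  Br–Br: 1 × 188 = 188
  C–C: 3 × 355 = 1065
  C–H: 10 × 423 = 4230
  Σ(broken) = 5483 kJ
Bonds formed (products):
  C–Br: 1 × 269 = 269
  C–C: 3 × 355 = 1065
  C–H: 9 × 423 = 3807
  H–Br: 1 × 353 = 353
  Σ(formed) = 5494 kJ
ΔH = Σ(broken) − Σ(formed) = 5483 − 5494 = −11 kJ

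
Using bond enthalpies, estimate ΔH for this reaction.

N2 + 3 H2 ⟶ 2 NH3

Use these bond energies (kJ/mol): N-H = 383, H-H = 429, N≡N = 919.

ΔH ≈ −92 kJ

Bonds broken (reactants):
  H-H: 3 × 429 = 1287
  N≡N: 1 × 919 = 919
  Σ(broken) = 2206 kJ
Bonds formed (products):
  N-H: 6 × 383 = 2298
  Σ(formed) = 2298 kJ
ΔH = Σ(broken) − Σ(formed) = 2206 − 2298 = −92 kJ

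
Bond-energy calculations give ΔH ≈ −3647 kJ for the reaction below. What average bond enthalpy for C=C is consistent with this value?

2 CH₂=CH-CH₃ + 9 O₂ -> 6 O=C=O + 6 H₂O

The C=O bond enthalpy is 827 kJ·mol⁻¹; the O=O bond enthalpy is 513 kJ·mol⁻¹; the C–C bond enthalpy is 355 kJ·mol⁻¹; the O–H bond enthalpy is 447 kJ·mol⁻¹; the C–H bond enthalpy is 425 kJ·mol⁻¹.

D(C=C) ≈ 607 kJ/mol

Let D be the C=C bond energy.
Σ(broken) = 2×355 + 12×425 + 2×D + 9×513 = 10427 + 2D
Σ(formed) = 12×827 + 12×447 = 15288
ΔH = Σ(broken) − Σ(formed) = (10427 + 2D) − (15288) = −4861 + 2D
Setting this equal to −3647 kJ gives 2D = 1214, so D = 607 kJ/mol.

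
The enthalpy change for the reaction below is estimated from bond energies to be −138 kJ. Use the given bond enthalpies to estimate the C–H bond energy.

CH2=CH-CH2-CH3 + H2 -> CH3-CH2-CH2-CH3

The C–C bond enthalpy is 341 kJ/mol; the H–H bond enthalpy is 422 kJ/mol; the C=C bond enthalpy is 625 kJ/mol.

D(C–H) ≈ 422 kJ/mol

Let D be the C–H bond energy.
Σ(broken) = 2×341 + 8×D + 1×625 + 1×422 = 1729 + 8D
Σ(formed) = 3×341 + 10×D = 1023 + 10D
ΔH = Σ(broken) − Σ(formed) = (1729 + 8D) − (1023 + 10D) = +706 − 2D
Setting this equal to −138 kJ gives 2D = 844, so D = 422 kJ/mol.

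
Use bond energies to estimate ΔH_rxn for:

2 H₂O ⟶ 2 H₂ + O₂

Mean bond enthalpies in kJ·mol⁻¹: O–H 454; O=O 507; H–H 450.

ΔH ≈ +409 kJ

Bonds broken (reactants):
  O–H: 4 × 454 = 1816
  Σ(broken) = 1816 kJ
Bonds formed (products):
  H–H: 2 × 450 = 900
  O=O: 1 × 507 = 507
  Σ(formed) = 1407 kJ
ΔH = Σ(broken) − Σ(formed) = 1816 − 1407 = +409 kJ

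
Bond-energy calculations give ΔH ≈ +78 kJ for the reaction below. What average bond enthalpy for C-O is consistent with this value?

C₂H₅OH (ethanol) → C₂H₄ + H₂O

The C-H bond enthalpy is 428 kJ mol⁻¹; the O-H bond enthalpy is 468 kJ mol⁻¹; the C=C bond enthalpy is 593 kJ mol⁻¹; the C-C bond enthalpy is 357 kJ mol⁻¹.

Let D be the C-O bond energy.
Σ(broken) = 1×357 + 5×428 + 1×D + 1×468 = 2965 + D
Σ(formed) = 4×428 + 1×593 + 2×468 = 3241
ΔH = Σ(broken) − Σ(formed) = (2965 + D) − (3241) = −276 + D
Setting this equal to +78 kJ gives D = 354 kJ/mol.

D(C-O) ≈ 354 kJ/mol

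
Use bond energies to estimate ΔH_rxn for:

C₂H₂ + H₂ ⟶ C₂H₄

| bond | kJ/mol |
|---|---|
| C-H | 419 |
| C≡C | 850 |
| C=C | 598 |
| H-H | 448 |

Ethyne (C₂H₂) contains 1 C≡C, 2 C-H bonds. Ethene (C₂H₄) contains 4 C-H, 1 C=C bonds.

Bonds broken (reactants):
  C≡C: 1 × 850 = 850
  C-H: 2 × 419 = 838
  H-H: 1 × 448 = 448
  Σ(broken) = 2136 kJ
Bonds formed (products):
  C-H: 4 × 419 = 1676
  C=C: 1 × 598 = 598
  Σ(formed) = 2274 kJ
ΔH = Σ(broken) − Σ(formed) = 2136 − 2274 = −138 kJ

ΔH ≈ −138 kJ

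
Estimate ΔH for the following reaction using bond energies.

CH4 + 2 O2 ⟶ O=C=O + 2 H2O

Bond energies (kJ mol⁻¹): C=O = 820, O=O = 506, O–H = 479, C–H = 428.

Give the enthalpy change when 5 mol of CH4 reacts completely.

ΔH = −4160 kJ

Bonds broken (reactants):
  C–H: 4 × 428 = 1712
  O=O: 2 × 506 = 1012
  Σ(broken) = 2724 kJ
Bonds formed (products):
  C=O: 2 × 820 = 1640
  O–H: 4 × 479 = 1916
  Σ(formed) = 3556 kJ
ΔH = Σ(broken) − Σ(formed) = 2724 − 3556 = −832 kJ
For 5× the reaction as written: 5 × (−832) = −4160 kJ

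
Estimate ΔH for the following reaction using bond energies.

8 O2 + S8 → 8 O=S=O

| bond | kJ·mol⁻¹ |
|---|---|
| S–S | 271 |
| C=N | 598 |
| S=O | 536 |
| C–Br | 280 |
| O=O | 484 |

Bonds broken (reactants):
  O=O: 8 × 484 = 3872
  S–S: 8 × 271 = 2168
  Σ(broken) = 6040 kJ
Bonds formed (products):
  S=O: 16 × 536 = 8576
  Σ(formed) = 8576 kJ
ΔH = Σ(broken) − Σ(formed) = 6040 − 8576 = −2536 kJ

ΔH ≈ −2536 kJ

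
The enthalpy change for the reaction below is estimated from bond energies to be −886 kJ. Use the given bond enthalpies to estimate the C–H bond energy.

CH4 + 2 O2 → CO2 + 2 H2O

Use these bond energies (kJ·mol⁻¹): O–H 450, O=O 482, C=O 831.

D(C–H) ≈ 403 kJ/mol

Let D be the C–H bond energy.
Σ(broken) = 4×D + 2×482 = 964 + 4D
Σ(formed) = 2×831 + 4×450 = 3462
ΔH = Σ(broken) − Σ(formed) = (964 + 4D) − (3462) = −2498 + 4D
Setting this equal to −886 kJ gives 4D = 1612, so D = 403 kJ/mol.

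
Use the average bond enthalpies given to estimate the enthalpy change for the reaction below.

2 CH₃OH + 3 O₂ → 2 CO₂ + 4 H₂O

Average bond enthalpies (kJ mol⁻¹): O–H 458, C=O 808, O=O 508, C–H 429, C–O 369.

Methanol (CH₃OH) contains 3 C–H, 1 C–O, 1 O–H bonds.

ΔH ≈ −1144 kJ

Bonds broken (reactants):
  C–H: 6 × 429 = 2574
  C–O: 2 × 369 = 738
  O–H: 2 × 458 = 916
  O=O: 3 × 508 = 1524
  Σ(broken) = 5752 kJ
Bonds formed (products):
  C=O: 4 × 808 = 3232
  O–H: 8 × 458 = 3664
  Σ(formed) = 6896 kJ
ΔH = Σ(broken) − Σ(formed) = 5752 − 6896 = −1144 kJ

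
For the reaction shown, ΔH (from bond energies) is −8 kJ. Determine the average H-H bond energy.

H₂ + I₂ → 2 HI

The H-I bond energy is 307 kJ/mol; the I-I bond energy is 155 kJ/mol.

Let D be the H-H bond energy.
Σ(broken) = 1×D + 1×155 = 155 + D
Σ(formed) = 2×307 = 614
ΔH = Σ(broken) − Σ(formed) = (155 + D) − (614) = −459 + D
Setting this equal to −8 kJ gives D = 451 kJ/mol.

D(H-H) ≈ 451 kJ/mol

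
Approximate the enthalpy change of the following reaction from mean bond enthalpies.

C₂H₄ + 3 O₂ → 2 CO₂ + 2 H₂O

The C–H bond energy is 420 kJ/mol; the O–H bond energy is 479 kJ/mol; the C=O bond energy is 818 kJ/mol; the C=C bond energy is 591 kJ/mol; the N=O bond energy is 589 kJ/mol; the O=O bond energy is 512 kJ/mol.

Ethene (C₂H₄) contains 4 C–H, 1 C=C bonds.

ΔH ≈ −1381 kJ

Bonds broken (reactants):
  C–H: 4 × 420 = 1680
  C=C: 1 × 591 = 591
  O=O: 3 × 512 = 1536
  Σ(broken) = 3807 kJ
Bonds formed (products):
  C=O: 4 × 818 = 3272
  O–H: 4 × 479 = 1916
  Σ(formed) = 5188 kJ
ΔH = Σ(broken) − Σ(formed) = 3807 − 5188 = −1381 kJ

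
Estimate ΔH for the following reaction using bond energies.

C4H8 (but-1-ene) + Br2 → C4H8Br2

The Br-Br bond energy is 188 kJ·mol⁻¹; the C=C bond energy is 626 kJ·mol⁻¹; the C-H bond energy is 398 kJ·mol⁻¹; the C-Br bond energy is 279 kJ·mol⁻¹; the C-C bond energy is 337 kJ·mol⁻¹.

Bonds broken (reactants):
  Br-Br: 1 × 188 = 188
  C-C: 2 × 337 = 674
  C-H: 8 × 398 = 3184
  C=C: 1 × 626 = 626
  Σ(broken) = 4672 kJ
Bonds formed (products):
  C-Br: 2 × 279 = 558
  C-C: 3 × 337 = 1011
  C-H: 8 × 398 = 3184
  Σ(formed) = 4753 kJ
ΔH = Σ(broken) − Σ(formed) = 4672 − 4753 = −81 kJ

ΔH ≈ −81 kJ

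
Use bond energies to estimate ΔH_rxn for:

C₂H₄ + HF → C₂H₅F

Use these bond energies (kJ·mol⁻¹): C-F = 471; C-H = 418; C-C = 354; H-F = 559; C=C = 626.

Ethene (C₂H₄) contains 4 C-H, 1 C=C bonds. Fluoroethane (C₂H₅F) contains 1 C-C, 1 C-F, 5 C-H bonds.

Bonds broken (reactants):
  C-H: 4 × 418 = 1672
  C=C: 1 × 626 = 626
  H-F: 1 × 559 = 559
  Σ(broken) = 2857 kJ
Bonds formed (products):
  C-C: 1 × 354 = 354
  C-F: 1 × 471 = 471
  C-H: 5 × 418 = 2090
  Σ(formed) = 2915 kJ
ΔH = Σ(broken) − Σ(formed) = 2857 − 2915 = −58 kJ

ΔH ≈ −58 kJ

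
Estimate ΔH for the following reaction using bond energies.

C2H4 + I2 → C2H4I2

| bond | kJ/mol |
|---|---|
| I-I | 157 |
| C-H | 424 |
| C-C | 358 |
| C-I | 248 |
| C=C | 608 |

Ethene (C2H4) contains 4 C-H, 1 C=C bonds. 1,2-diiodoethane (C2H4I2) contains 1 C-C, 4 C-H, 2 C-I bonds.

ΔH ≈ −89 kJ

Bonds broken (reactants):
  C-H: 4 × 424 = 1696
  C=C: 1 × 608 = 608
  I-I: 1 × 157 = 157
  Σ(broken) = 2461 kJ
Bonds formed (products):
  C-C: 1 × 358 = 358
  C-H: 4 × 424 = 1696
  C-I: 2 × 248 = 496
  Σ(formed) = 2550 kJ
ΔH = Σ(broken) − Σ(formed) = 2461 − 2550 = −89 kJ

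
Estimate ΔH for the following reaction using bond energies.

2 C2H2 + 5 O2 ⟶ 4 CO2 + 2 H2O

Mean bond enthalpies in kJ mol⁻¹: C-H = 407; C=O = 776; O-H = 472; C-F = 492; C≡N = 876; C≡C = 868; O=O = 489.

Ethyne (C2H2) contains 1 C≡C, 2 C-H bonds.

ΔH ≈ −2287 kJ

Bonds broken (reactants):
  C≡C: 2 × 868 = 1736
  C-H: 4 × 407 = 1628
  O=O: 5 × 489 = 2445
  Σ(broken) = 5809 kJ
Bonds formed (products):
  C=O: 8 × 776 = 6208
  O-H: 4 × 472 = 1888
  Σ(formed) = 8096 kJ
ΔH = Σ(broken) − Σ(formed) = 5809 − 8096 = −2287 kJ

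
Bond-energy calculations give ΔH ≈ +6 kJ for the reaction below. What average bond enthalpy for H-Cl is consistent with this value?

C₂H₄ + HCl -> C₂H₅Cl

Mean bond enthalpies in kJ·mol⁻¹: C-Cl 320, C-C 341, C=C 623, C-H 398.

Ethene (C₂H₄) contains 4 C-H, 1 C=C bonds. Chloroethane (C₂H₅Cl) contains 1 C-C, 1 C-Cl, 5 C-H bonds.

D(H-Cl) ≈ 442 kJ/mol

Let D be the H-Cl bond energy.
Σ(broken) = 4×398 + 1×623 + 1×D = 2215 + D
Σ(formed) = 1×341 + 1×320 + 5×398 = 2651
ΔH = Σ(broken) − Σ(formed) = (2215 + D) − (2651) = −436 + D
Setting this equal to +6 kJ gives D = 442 kJ/mol.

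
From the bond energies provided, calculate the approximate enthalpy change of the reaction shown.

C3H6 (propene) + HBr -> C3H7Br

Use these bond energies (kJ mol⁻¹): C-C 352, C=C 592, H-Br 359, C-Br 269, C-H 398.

Bonds broken (reactants):
  C-C: 1 × 352 = 352
  C-H: 6 × 398 = 2388
  C=C: 1 × 592 = 592
  H-Br: 1 × 359 = 359
  Σ(broken) = 3691 kJ
Bonds formed (products):
  C-Br: 1 × 269 = 269
  C-C: 2 × 352 = 704
  C-H: 7 × 398 = 2786
  Σ(formed) = 3759 kJ
ΔH = Σ(broken) − Σ(formed) = 3691 − 3759 = −68 kJ

ΔH ≈ −68 kJ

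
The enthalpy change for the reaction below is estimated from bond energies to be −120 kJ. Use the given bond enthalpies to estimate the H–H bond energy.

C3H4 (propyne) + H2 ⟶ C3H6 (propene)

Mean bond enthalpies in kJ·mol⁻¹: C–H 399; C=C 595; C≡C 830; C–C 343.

D(H–H) ≈ 443 kJ/mol

Let D be the H–H bond energy.
Σ(broken) = 1×830 + 1×343 + 4×399 + 1×D = 2769 + D
Σ(formed) = 1×343 + 6×399 + 1×595 = 3332
ΔH = Σ(broken) − Σ(formed) = (2769 + D) − (3332) = −563 + D
Setting this equal to −120 kJ gives D = 443 kJ/mol.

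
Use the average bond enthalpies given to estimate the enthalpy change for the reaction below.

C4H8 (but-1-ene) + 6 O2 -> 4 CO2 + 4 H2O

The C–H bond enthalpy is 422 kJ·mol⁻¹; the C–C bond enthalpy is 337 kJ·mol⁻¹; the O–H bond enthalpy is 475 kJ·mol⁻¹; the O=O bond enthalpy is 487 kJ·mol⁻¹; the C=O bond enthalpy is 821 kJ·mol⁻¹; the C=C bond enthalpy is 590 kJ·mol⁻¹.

ΔH ≈ −2806 kJ

Bonds broken (reactants):
  C–C: 2 × 337 = 674
  C–H: 8 × 422 = 3376
  C=C: 1 × 590 = 590
  O=O: 6 × 487 = 2922
  Σ(broken) = 7562 kJ
Bonds formed (products):
  C=O: 8 × 821 = 6568
  O–H: 8 × 475 = 3800
  Σ(formed) = 10368 kJ
ΔH = Σ(broken) − Σ(formed) = 7562 − 10368 = −2806 kJ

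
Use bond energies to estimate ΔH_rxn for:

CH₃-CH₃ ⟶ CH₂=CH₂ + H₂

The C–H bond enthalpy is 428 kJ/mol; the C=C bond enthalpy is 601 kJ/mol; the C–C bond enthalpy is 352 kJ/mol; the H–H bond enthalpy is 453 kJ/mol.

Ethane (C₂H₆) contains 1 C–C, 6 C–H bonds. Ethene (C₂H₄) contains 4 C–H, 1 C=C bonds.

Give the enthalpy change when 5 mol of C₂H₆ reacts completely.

Bonds broken (reactants):
  C–C: 1 × 352 = 352
  C–H: 6 × 428 = 2568
  Σ(broken) = 2920 kJ
Bonds formed (products):
  C–H: 4 × 428 = 1712
  C=C: 1 × 601 = 601
  H–H: 1 × 453 = 453
  Σ(formed) = 2766 kJ
ΔH = Σ(broken) − Σ(formed) = 2920 − 2766 = +154 kJ
For 5× the reaction as written: 5 × (+154) = +770 kJ

ΔH = +770 kJ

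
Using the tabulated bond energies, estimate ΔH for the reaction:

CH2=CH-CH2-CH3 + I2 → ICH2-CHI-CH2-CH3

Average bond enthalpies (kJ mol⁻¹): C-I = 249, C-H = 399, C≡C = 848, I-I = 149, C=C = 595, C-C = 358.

ΔH ≈ −112 kJ

Bonds broken (reactants):
  C-C: 2 × 358 = 716
  C-H: 8 × 399 = 3192
  C=C: 1 × 595 = 595
  I-I: 1 × 149 = 149
  Σ(broken) = 4652 kJ
Bonds formed (products):
  C-C: 3 × 358 = 1074
  C-H: 8 × 399 = 3192
  C-I: 2 × 249 = 498
  Σ(formed) = 4764 kJ
ΔH = Σ(broken) − Σ(formed) = 4652 − 4764 = −112 kJ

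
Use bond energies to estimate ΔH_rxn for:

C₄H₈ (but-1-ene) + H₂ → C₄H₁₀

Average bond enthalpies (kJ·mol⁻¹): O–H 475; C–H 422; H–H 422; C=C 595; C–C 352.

ΔH ≈ −179 kJ

Bonds broken (reactants):
  C–C: 2 × 352 = 704
  C–H: 8 × 422 = 3376
  C=C: 1 × 595 = 595
  H–H: 1 × 422 = 422
  Σ(broken) = 5097 kJ
Bonds formed (products):
  C–C: 3 × 352 = 1056
  C–H: 10 × 422 = 4220
  Σ(formed) = 5276 kJ
ΔH = Σ(broken) − Σ(formed) = 5097 − 5276 = −179 kJ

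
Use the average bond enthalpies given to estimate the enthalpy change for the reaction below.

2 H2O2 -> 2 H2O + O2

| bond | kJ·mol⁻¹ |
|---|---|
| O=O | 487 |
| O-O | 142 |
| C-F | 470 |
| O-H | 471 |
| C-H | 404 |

ΔH ≈ −203 kJ

Bonds broken (reactants):
  O-H: 4 × 471 = 1884
  O-O: 2 × 142 = 284
  Σ(broken) = 2168 kJ
Bonds formed (products):
  O-H: 4 × 471 = 1884
  O=O: 1 × 487 = 487
  Σ(formed) = 2371 kJ
ΔH = Σ(broken) − Σ(formed) = 2168 − 2371 = −203 kJ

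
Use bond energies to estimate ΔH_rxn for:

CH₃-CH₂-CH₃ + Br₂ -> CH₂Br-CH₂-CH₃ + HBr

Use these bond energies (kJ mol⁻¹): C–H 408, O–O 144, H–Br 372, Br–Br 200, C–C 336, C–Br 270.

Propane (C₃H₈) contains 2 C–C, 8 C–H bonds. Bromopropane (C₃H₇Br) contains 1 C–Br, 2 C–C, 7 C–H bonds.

Bonds broken (reactants):
  Br–Br: 1 × 200 = 200
  C–C: 2 × 336 = 672
  C–H: 8 × 408 = 3264
  Σ(broken) = 4136 kJ
Bonds formed (products):
  C–Br: 1 × 270 = 270
  C–C: 2 × 336 = 672
  C–H: 7 × 408 = 2856
  H–Br: 1 × 372 = 372
  Σ(formed) = 4170 kJ
ΔH = Σ(broken) − Σ(formed) = 4136 − 4170 = −34 kJ

ΔH ≈ −34 kJ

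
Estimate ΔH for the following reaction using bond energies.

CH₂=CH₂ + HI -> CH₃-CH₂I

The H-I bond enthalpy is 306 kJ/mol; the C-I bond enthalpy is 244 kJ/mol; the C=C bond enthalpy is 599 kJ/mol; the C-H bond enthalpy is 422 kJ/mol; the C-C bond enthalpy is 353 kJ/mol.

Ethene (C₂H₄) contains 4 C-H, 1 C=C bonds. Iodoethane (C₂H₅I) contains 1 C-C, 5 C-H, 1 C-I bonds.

ΔH ≈ −114 kJ

Bonds broken (reactants):
  C-H: 4 × 422 = 1688
  C=C: 1 × 599 = 599
  H-I: 1 × 306 = 306
  Σ(broken) = 2593 kJ
Bonds formed (products):
  C-C: 1 × 353 = 353
  C-H: 5 × 422 = 2110
  C-I: 1 × 244 = 244
  Σ(formed) = 2707 kJ
ΔH = Σ(broken) − Σ(formed) = 2593 − 2707 = −114 kJ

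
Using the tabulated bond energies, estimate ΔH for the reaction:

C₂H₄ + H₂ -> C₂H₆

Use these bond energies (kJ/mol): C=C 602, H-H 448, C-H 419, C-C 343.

Bonds broken (reactants):
  C-H: 4 × 419 = 1676
  C=C: 1 × 602 = 602
  H-H: 1 × 448 = 448
  Σ(broken) = 2726 kJ
Bonds formed (products):
  C-C: 1 × 343 = 343
  C-H: 6 × 419 = 2514
  Σ(formed) = 2857 kJ
ΔH = Σ(broken) − Σ(formed) = 2726 − 2857 = −131 kJ

ΔH ≈ −131 kJ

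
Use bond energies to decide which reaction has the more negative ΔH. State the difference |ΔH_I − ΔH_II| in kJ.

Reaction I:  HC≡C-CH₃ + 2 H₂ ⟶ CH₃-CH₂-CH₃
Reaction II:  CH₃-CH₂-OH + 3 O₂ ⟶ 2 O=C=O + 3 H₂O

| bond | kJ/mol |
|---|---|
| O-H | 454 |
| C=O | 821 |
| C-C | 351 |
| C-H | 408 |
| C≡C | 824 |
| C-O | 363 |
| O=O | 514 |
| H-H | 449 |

Reaction I:
  Bonds broken (reactants):
    C≡C: 1 × 824 = 824
    C-C: 1 × 351 = 351
    C-H: 4 × 408 = 1632
    H-H: 2 × 449 = 898
    Σ(broken) = 3705 kJ
  Bonds formed (products):
    C-C: 2 × 351 = 702
    C-H: 8 × 408 = 3264
    Σ(formed) = 3966 kJ
  ΔH_I = 3705 − 3966 = −261 kJ
Reaction II:
  Bonds broken (reactants):
    C-C: 1 × 351 = 351
    C-H: 5 × 408 = 2040
    C-O: 1 × 363 = 363
    O-H: 1 × 454 = 454
    O=O: 3 × 514 = 1542
    Σ(broken) = 4750 kJ
  Bonds formed (products):
    C=O: 4 × 821 = 3284
    O-H: 6 × 454 = 2724
    Σ(formed) = 6008 kJ
  ΔH_II = 4750 − 6008 = −1258 kJ
ΔH_I − ΔH_II = +997 kJ, so reaction II has the more negative ΔH; |ΔH_I − ΔH_II| = 997 kJ.

Reaction II, by 997 kJ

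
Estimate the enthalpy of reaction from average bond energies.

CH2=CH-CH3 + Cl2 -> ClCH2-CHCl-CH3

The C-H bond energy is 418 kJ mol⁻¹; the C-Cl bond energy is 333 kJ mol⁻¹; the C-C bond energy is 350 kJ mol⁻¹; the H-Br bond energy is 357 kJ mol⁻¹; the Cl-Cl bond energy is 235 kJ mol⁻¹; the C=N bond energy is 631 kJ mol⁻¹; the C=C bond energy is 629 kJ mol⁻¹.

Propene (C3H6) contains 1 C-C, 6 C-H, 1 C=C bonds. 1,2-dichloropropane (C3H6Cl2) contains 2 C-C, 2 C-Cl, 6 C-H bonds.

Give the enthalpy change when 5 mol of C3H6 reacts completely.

Bonds broken (reactants):
  C-C: 1 × 350 = 350
  C-H: 6 × 418 = 2508
  C=C: 1 × 629 = 629
  Cl-Cl: 1 × 235 = 235
  Σ(broken) = 3722 kJ
Bonds formed (products):
  C-C: 2 × 350 = 700
  C-Cl: 2 × 333 = 666
  C-H: 6 × 418 = 2508
  Σ(formed) = 3874 kJ
ΔH = Σ(broken) − Σ(formed) = 3722 − 3874 = −152 kJ
For 5× the reaction as written: 5 × (−152) = −760 kJ

ΔH = −760 kJ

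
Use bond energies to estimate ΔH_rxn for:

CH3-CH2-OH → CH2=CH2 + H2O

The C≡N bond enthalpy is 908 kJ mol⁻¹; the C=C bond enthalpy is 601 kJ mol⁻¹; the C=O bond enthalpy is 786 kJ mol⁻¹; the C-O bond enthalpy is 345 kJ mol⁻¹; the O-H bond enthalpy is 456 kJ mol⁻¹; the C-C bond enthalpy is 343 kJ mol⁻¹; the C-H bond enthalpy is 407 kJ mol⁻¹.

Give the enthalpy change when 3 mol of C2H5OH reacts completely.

Bonds broken (reactants):
  C-C: 1 × 343 = 343
  C-H: 5 × 407 = 2035
  C-O: 1 × 345 = 345
  O-H: 1 × 456 = 456
  Σ(broken) = 3179 kJ
Bonds formed (products):
  C-H: 4 × 407 = 1628
  C=C: 1 × 601 = 601
  O-H: 2 × 456 = 912
  Σ(formed) = 3141 kJ
ΔH = Σ(broken) − Σ(formed) = 3179 − 3141 = +38 kJ
For 3× the reaction as written: 3 × (+38) = +114 kJ

ΔH = +114 kJ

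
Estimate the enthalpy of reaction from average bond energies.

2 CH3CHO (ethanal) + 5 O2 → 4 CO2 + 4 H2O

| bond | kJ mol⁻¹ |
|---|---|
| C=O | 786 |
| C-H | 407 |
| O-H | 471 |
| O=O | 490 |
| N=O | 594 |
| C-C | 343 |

ΔH ≈ −2092 kJ

Bonds broken (reactants):
  C-C: 2 × 343 = 686
  C-H: 8 × 407 = 3256
  C=O: 2 × 786 = 1572
  O=O: 5 × 490 = 2450
  Σ(broken) = 7964 kJ
Bonds formed (products):
  C=O: 8 × 786 = 6288
  O-H: 8 × 471 = 3768
  Σ(formed) = 10056 kJ
ΔH = Σ(broken) − Σ(formed) = 7964 − 10056 = −2092 kJ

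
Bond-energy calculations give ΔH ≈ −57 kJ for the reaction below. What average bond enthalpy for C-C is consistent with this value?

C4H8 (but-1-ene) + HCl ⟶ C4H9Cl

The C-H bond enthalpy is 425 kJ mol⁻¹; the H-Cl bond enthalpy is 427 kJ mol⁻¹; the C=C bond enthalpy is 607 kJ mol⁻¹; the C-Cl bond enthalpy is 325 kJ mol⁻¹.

Let D be the C-C bond energy.
Σ(broken) = 2×D + 8×425 + 1×607 + 1×427 = 4434 + 2D
Σ(formed) = 3×D + 1×325 + 9×425 = 4150 + 3D
ΔH = Σ(broken) − Σ(formed) = (4434 + 2D) − (4150 + 3D) = +284 − D
Setting this equal to −57 kJ gives D = 341 kJ/mol.

D(C-C) ≈ 341 kJ/mol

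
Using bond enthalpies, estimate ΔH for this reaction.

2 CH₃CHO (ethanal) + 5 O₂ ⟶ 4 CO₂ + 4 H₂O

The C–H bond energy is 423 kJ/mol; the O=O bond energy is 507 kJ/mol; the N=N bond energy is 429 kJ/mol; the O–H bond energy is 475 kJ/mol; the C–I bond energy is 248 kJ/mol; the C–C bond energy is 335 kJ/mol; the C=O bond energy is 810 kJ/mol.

Bonds broken (reactants):
  C–C: 2 × 335 = 670
  C–H: 8 × 423 = 3384
  C=O: 2 × 810 = 1620
  O=O: 5 × 507 = 2535
  Σ(broken) = 8209 kJ
Bonds formed (products):
  C=O: 8 × 810 = 6480
  O–H: 8 × 475 = 3800
  Σ(formed) = 10280 kJ
ΔH = Σ(broken) − Σ(formed) = 8209 − 10280 = −2071 kJ

ΔH ≈ −2071 kJ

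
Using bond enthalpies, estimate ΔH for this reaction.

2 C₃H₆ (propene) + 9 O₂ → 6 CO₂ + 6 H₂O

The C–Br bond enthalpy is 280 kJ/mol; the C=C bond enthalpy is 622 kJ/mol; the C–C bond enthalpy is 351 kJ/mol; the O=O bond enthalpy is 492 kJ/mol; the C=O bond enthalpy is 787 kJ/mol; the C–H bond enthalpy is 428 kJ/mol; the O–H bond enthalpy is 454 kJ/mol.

ΔH ≈ −3382 kJ

Bonds broken (reactants):
  C–C: 2 × 351 = 702
  C–H: 12 × 428 = 5136
  C=C: 2 × 622 = 1244
  O=O: 9 × 492 = 4428
  Σ(broken) = 11510 kJ
Bonds formed (products):
  C=O: 12 × 787 = 9444
  O–H: 12 × 454 = 5448
  Σ(formed) = 14892 kJ
ΔH = Σ(broken) − Σ(formed) = 11510 − 14892 = −3382 kJ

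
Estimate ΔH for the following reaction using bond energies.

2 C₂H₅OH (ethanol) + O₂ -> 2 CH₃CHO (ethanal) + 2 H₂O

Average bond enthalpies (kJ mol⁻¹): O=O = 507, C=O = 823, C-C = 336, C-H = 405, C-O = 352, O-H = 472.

ΔH ≈ −569 kJ

Bonds broken (reactants):
  C-C: 2 × 336 = 672
  C-H: 10 × 405 = 4050
  C-O: 2 × 352 = 704
  O-H: 2 × 472 = 944
  O=O: 1 × 507 = 507
  Σ(broken) = 6877 kJ
Bonds formed (products):
  C-C: 2 × 336 = 672
  C-H: 8 × 405 = 3240
  C=O: 2 × 823 = 1646
  O-H: 4 × 472 = 1888
  Σ(formed) = 7446 kJ
ΔH = Σ(broken) − Σ(formed) = 6877 − 7446 = −569 kJ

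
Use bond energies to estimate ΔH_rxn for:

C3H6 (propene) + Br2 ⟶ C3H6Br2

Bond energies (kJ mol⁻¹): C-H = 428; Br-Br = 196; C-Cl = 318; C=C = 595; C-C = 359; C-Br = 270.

Bonds broken (reactants):
  Br-Br: 1 × 196 = 196
  C-C: 1 × 359 = 359
  C-H: 6 × 428 = 2568
  C=C: 1 × 595 = 595
  Σ(broken) = 3718 kJ
Bonds formed (products):
  C-Br: 2 × 270 = 540
  C-C: 2 × 359 = 718
  C-H: 6 × 428 = 2568
  Σ(formed) = 3826 kJ
ΔH = Σ(broken) − Σ(formed) = 3718 − 3826 = −108 kJ

ΔH ≈ −108 kJ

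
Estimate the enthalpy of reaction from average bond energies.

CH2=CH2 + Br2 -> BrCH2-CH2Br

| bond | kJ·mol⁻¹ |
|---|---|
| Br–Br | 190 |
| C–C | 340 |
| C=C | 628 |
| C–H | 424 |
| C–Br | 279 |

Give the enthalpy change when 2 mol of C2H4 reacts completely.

Bonds broken (reactants):
  Br–Br: 1 × 190 = 190
  C–H: 4 × 424 = 1696
  C=C: 1 × 628 = 628
  Σ(broken) = 2514 kJ
Bonds formed (products):
  C–Br: 2 × 279 = 558
  C–C: 1 × 340 = 340
  C–H: 4 × 424 = 1696
  Σ(formed) = 2594 kJ
ΔH = Σ(broken) − Σ(formed) = 2514 − 2594 = −80 kJ
For 2× the reaction as written: 2 × (−80) = −160 kJ

ΔH = −160 kJ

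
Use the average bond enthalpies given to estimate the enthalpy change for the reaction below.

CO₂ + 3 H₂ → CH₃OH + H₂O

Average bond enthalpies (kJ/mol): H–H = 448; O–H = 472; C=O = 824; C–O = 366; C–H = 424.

Bonds broken (reactants):
  C=O: 2 × 824 = 1648
  H–H: 3 × 448 = 1344
  Σ(broken) = 2992 kJ
Bonds formed (products):
  C–H: 3 × 424 = 1272
  C–O: 1 × 366 = 366
  O–H: 3 × 472 = 1416
  Σ(formed) = 3054 kJ
ΔH = Σ(broken) − Σ(formed) = 2992 − 3054 = −62 kJ

ΔH ≈ −62 kJ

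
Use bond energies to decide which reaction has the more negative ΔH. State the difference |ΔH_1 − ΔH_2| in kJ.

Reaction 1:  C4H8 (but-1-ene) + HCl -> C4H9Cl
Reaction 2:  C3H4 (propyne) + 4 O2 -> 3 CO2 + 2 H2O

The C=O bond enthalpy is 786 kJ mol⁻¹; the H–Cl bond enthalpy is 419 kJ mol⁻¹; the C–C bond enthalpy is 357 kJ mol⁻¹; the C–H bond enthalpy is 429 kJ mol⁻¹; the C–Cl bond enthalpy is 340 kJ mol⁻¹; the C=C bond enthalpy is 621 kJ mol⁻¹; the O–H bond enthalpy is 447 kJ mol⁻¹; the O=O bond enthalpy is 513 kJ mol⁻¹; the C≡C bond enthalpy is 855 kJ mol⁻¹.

Reaction 1:
  Bonds broken (reactants):
    C–C: 2 × 357 = 714
    C–H: 8 × 429 = 3432
    C=C: 1 × 621 = 621
    H–Cl: 1 × 419 = 419
    Σ(broken) = 5186 kJ
  Bonds formed (products):
    C–C: 3 × 357 = 1071
    C–Cl: 1 × 340 = 340
    C–H: 9 × 429 = 3861
    Σ(formed) = 5272 kJ
  ΔH_1 = 5186 − 5272 = −86 kJ
Reaction 2:
  Bonds broken (reactants):
    C≡C: 1 × 855 = 855
    C–C: 1 × 357 = 357
    C–H: 4 × 429 = 1716
    O=O: 4 × 513 = 2052
    Σ(broken) = 4980 kJ
  Bonds formed (products):
    C=O: 6 × 786 = 4716
    O–H: 4 × 447 = 1788
    Σ(formed) = 6504 kJ
  ΔH_2 = 4980 − 6504 = −1524 kJ
ΔH_1 − ΔH_2 = +1438 kJ, so reaction 2 has the more negative ΔH; |ΔH_1 − ΔH_2| = 1438 kJ.

Reaction 2, by 1438 kJ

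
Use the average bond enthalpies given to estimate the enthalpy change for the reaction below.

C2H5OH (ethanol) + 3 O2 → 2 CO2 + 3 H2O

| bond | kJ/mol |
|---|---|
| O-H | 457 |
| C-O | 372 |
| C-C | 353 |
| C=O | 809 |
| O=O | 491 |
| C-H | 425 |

Bonds broken (reactants):
  C-C: 1 × 353 = 353
  C-H: 5 × 425 = 2125
  C-O: 1 × 372 = 372
  O-H: 1 × 457 = 457
  O=O: 3 × 491 = 1473
  Σ(broken) = 4780 kJ
Bonds formed (products):
  C=O: 4 × 809 = 3236
  O-H: 6 × 457 = 2742
  Σ(formed) = 5978 kJ
ΔH = Σ(broken) − Σ(formed) = 4780 − 5978 = −1198 kJ

ΔH ≈ −1198 kJ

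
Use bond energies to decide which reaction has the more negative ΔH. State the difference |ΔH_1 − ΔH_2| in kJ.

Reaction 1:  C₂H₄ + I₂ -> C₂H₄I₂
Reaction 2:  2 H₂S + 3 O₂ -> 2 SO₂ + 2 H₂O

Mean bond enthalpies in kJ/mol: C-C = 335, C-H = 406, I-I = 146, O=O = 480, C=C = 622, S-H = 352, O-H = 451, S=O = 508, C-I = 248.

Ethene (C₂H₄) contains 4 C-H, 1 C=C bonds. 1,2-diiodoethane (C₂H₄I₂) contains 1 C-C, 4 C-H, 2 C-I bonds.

Reaction 2, by 925 kJ

Reaction 1:
  Bonds broken (reactants):
    C-H: 4 × 406 = 1624
    C=C: 1 × 622 = 622
    I-I: 1 × 146 = 146
    Σ(broken) = 2392 kJ
  Bonds formed (products):
    C-C: 1 × 335 = 335
    C-H: 4 × 406 = 1624
    C-I: 2 × 248 = 496
    Σ(formed) = 2455 kJ
  ΔH_1 = 2392 − 2455 = −63 kJ
Reaction 2:
  Bonds broken (reactants):
    O=O: 3 × 480 = 1440
    S-H: 4 × 352 = 1408
    Σ(broken) = 2848 kJ
  Bonds formed (products):
    O-H: 4 × 451 = 1804
    S=O: 4 × 508 = 2032
    Σ(formed) = 3836 kJ
  ΔH_2 = 2848 − 3836 = −988 kJ
ΔH_1 − ΔH_2 = +925 kJ, so reaction 2 has the more negative ΔH; |ΔH_1 − ΔH_2| = 925 kJ.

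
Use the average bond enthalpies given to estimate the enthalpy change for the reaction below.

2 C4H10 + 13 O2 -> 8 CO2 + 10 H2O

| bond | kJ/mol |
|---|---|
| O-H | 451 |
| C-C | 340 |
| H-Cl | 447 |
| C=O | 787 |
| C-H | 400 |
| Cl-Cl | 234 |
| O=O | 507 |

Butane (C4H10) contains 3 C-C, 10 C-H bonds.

Bonds broken (reactants):
  C-C: 6 × 340 = 2040
  C-H: 20 × 400 = 8000
  O=O: 13 × 507 = 6591
  Σ(broken) = 16631 kJ
Bonds formed (products):
  C=O: 16 × 787 = 12592
  O-H: 20 × 451 = 9020
  Σ(formed) = 21612 kJ
ΔH = Σ(broken) − Σ(formed) = 16631 − 21612 = −4981 kJ

ΔH ≈ −4981 kJ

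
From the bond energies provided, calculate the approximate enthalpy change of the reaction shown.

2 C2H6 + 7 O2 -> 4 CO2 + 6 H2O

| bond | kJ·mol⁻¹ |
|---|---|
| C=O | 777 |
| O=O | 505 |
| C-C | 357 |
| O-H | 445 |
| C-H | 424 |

Bonds broken (reactants):
  C-C: 2 × 357 = 714
  C-H: 12 × 424 = 5088
  O=O: 7 × 505 = 3535
  Σ(broken) = 9337 kJ
Bonds formed (products):
  C=O: 8 × 777 = 6216
  O-H: 12 × 445 = 5340
  Σ(formed) = 11556 kJ
ΔH = Σ(broken) − Σ(formed) = 9337 − 11556 = −2219 kJ

ΔH ≈ −2219 kJ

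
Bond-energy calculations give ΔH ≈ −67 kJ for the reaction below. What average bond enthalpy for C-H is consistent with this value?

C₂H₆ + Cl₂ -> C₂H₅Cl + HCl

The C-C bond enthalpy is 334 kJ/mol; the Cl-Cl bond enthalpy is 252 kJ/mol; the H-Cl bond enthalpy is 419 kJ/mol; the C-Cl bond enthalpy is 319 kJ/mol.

D(C-H) ≈ 419 kJ/mol

Let D be the C-H bond energy.
Σ(broken) = 1×334 + 6×D + 1×252 = 586 + 6D
Σ(formed) = 1×334 + 1×319 + 5×D + 1×419 = 1072 + 5D
ΔH = Σ(broken) − Σ(formed) = (586 + 6D) − (1072 + 5D) = −486 + D
Setting this equal to −67 kJ gives D = 419 kJ/mol.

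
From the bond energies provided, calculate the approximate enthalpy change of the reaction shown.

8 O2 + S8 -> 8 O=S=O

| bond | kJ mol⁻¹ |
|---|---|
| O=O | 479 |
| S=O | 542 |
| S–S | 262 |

Bonds broken (reactants):
  O=O: 8 × 479 = 3832
  S–S: 8 × 262 = 2096
  Σ(broken) = 5928 kJ
Bonds formed (products):
  S=O: 16 × 542 = 8672
  Σ(formed) = 8672 kJ
ΔH = Σ(broken) − Σ(formed) = 5928 − 8672 = −2744 kJ

ΔH ≈ −2744 kJ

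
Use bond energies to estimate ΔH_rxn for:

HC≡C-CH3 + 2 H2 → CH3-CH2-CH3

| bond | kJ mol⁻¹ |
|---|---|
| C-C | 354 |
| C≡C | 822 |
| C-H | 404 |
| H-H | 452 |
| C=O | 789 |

Bonds broken (reactants):
  C≡C: 1 × 822 = 822
  C-C: 1 × 354 = 354
  C-H: 4 × 404 = 1616
  H-H: 2 × 452 = 904
  Σ(broken) = 3696 kJ
Bonds formed (products):
  C-C: 2 × 354 = 708
  C-H: 8 × 404 = 3232
  Σ(formed) = 3940 kJ
ΔH = Σ(broken) − Σ(formed) = 3696 − 3940 = −244 kJ

ΔH ≈ −244 kJ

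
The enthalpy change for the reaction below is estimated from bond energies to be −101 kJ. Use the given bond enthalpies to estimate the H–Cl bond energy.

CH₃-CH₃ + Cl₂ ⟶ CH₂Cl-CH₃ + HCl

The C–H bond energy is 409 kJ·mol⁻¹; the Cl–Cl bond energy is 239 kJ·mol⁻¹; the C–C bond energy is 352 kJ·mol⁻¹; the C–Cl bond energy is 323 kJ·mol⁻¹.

Let D be the H–Cl bond energy.
Σ(broken) = 1×352 + 6×409 + 1×239 = 3045
Σ(formed) = 1×352 + 1×323 + 5×409 + 1×D = 2720 + D
ΔH = Σ(broken) − Σ(formed) = (3045) − (2720 + D) = +325 − D
Setting this equal to −101 kJ gives D = 426 kJ/mol.

D(H–Cl) ≈ 426 kJ/mol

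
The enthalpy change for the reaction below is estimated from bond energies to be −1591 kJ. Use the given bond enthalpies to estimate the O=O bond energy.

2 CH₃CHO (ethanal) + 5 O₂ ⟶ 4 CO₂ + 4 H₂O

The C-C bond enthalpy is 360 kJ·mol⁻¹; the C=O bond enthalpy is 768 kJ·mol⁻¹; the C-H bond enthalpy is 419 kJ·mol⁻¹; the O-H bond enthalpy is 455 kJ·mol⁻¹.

Let D be the O=O bond energy.
Σ(broken) = 2×360 + 8×419 + 2×768 + 5×D = 5608 + 5D
Σ(formed) = 8×768 + 8×455 = 9784
ΔH = Σ(broken) − Σ(formed) = (5608 + 5D) − (9784) = −4176 + 5D
Setting this equal to −1591 kJ gives 5D = 2585, so D = 517 kJ/mol.

D(O=O) ≈ 517 kJ/mol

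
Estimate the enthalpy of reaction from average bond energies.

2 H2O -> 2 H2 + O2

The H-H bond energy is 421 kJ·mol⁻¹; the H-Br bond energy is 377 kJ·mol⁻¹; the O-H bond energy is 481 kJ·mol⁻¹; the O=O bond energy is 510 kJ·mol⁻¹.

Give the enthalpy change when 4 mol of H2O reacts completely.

ΔH = +1144 kJ

Bonds broken (reactants):
  O-H: 4 × 481 = 1924
  Σ(broken) = 1924 kJ
Bonds formed (products):
  H-H: 2 × 421 = 842
  O=O: 1 × 510 = 510
  Σ(formed) = 1352 kJ
ΔH = Σ(broken) − Σ(formed) = 1924 − 1352 = +572 kJ
For 2× the reaction as written: 2 × (+572) = +1144 kJ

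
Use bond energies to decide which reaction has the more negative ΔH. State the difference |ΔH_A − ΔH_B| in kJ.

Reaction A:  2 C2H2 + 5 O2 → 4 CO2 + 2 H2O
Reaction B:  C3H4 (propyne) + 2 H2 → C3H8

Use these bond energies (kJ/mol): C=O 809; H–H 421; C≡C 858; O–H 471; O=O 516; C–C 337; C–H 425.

Reaction A, by 2023 kJ

Reaction A:
  Bonds broken (reactants):
    C≡C: 2 × 858 = 1716
    C–H: 4 × 425 = 1700
    O=O: 5 × 516 = 2580
    Σ(broken) = 5996 kJ
  Bonds formed (products):
    C=O: 8 × 809 = 6472
    O–H: 4 × 471 = 1884
    Σ(formed) = 8356 kJ
  ΔH_A = 5996 − 8356 = −2360 kJ
Reaction B:
  Bonds broken (reactants):
    C≡C: 1 × 858 = 858
    C–C: 1 × 337 = 337
    C–H: 4 × 425 = 1700
    H–H: 2 × 421 = 842
    Σ(broken) = 3737 kJ
  Bonds formed (products):
    C–C: 2 × 337 = 674
    C–H: 8 × 425 = 3400
    Σ(formed) = 4074 kJ
  ΔH_B = 3737 − 4074 = −337 kJ
ΔH_A − ΔH_B = −2023 kJ, so reaction A has the more negative ΔH; |ΔH_A − ΔH_B| = 2023 kJ.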